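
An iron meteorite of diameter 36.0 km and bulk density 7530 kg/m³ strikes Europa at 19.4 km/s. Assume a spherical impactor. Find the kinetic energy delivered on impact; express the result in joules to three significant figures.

d = 36000 m; v = 19400 m/s.
Mass m = (π/6) ρ d³ = (π/6) × 7530 × (36000)³ = 1.840 × 10^17 kg
E = ½ m v² = 0.5 × 1.840 × 10^17 × (19400)² = 3.463 × 10^25 J

E ≈ 3.46 × 10^25 J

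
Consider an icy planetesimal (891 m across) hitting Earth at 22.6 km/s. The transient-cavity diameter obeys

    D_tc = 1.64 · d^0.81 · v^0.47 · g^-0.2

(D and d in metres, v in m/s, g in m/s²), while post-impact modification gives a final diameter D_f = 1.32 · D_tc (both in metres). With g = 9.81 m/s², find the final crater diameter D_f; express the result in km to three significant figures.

D_f ≈ 37.4 km

v = 22600 m/s.
d^0.81 = 891^0.81 = 245.1
v^0.47 = 22600^0.47 = 111.3
g^-0.2 = 9.81^-0.2 = 0.6334
D_tc = 1.64 × 245.1 × 111.3 × 0.6334 = 28340 m
D_f = 1.32 × 28340 = 37409 m
     = 37.41 km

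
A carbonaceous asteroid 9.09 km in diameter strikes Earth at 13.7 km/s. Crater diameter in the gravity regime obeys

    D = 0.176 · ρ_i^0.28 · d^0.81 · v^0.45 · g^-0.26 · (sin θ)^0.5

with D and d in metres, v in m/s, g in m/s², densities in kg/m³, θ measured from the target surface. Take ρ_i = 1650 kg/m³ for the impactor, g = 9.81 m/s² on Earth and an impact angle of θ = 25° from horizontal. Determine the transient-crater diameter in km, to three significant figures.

D ≈ 58.8 km

In SI units: d = 9090 m, v = 13700 m/s.
ρ_i^0.28 = 1650^0.28 = 7.960
d^0.81 = 9090^0.81 = 1609
v^0.45 = 13700^0.45 = 72.70
g^-0.26 = 9.81^-0.26 = 0.5523
(sin 25°)^0.5 = 0.4226^0.5 = 0.6501
D = 0.176 × 7.960 × 1609 × 72.70 × 0.5523 × 0.6501 = 58840 m
   = 58.84 km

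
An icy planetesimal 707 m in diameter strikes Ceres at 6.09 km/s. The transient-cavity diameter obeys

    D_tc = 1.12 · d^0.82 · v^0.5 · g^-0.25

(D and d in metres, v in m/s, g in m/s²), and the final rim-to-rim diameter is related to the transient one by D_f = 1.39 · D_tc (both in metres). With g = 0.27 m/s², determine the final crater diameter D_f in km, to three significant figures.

D_f ≈ 36.6 km

v = 6090 m/s.
d^0.82 = 707^0.82 = 217.0
v^0.5 = 6090^0.5 = 78.04
g^-0.25 = 0.27^-0.25 = 1.387
D_tc = 1.12 × 217.0 × 78.04 × 1.387 = 26310 m
D_f = 1.39 × 26310 = 36571 m
     = 36.57 km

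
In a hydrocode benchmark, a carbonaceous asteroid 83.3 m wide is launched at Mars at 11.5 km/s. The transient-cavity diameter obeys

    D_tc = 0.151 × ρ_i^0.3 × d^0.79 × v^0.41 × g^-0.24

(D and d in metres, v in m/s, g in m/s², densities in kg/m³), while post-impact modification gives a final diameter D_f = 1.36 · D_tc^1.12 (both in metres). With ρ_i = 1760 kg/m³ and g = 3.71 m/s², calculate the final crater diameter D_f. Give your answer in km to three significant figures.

v = 11500 m/s.
ρ_i^0.3 = 1760^0.3 = 9.411
d^0.79 = 83.3^0.79 = 32.91
v^0.41 = 11500^0.41 = 46.23
g^-0.24 = 3.71^-0.24 = 0.7300
D_tc = 0.151 × 9.411 × 32.91 × 46.23 × 0.7300 = 1578 m
D_f = 1.36 × (1578)^1.12 = 5193 m
     = 5.193 km

D_f ≈ 5.19 km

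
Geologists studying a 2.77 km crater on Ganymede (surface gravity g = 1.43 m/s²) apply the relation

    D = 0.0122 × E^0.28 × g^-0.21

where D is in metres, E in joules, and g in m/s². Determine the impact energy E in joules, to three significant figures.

Rearranging: E = [D / (0.0122 · g^-0.21)]^(1/0.28).
D = 2770 m.
g^-0.21 = 1.43^-0.21 = 0.9276
D / (0.0122 × 0.9276) = 2770 / (0.01132) = 2.447 × 10^5
E = (2.447 × 10^5)^3.5714 = 1.758 × 10^19 J

E ≈ 1.76 × 10^19 J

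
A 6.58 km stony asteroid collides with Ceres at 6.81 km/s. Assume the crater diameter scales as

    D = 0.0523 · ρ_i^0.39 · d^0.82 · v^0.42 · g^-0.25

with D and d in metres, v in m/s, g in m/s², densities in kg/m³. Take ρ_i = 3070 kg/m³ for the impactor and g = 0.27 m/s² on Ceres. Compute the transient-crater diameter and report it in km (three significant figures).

D ≈ 91.5 km

In SI units: d = 6580 m, v = 6810 m/s.
ρ_i^0.39 = 3070^0.39 = 22.91
d^0.82 = 6580^0.82 = 1352
v^0.42 = 6810^0.42 = 40.73
g^-0.25 = 0.27^-0.25 = 1.387
D = 0.0523 × 22.91 × 1352 × 40.73 × 1.387 = 91515 m
   = 91.52 km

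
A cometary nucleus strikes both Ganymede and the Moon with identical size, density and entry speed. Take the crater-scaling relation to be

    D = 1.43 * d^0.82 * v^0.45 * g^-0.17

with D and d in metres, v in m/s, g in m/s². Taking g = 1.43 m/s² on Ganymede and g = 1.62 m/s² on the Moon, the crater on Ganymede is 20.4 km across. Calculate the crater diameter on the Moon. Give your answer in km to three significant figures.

D ≈ 20.0 km

All impactor-dependent factors cancel in the ratio, leaving D_Moon/D_Ganymede = (g_Moon/g_Ganymede)^-0.17.
(1.62/1.43)^-0.17 = 1.133^-0.17 = 0.9790
D_Moon = 0.9790 × 20.4 km = 20.0 km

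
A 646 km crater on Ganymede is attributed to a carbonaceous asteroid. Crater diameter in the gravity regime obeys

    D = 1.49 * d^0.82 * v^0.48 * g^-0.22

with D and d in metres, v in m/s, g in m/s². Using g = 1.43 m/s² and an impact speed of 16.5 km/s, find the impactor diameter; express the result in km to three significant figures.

d ≈ 28.0 km

Rearranging for d: d = [D / (1.49 · 16500^0.48 · 1.43^-0.22)]^(1/0.82).
D = 646000 m.
16500^0.48 = 105.8
1.43^-0.22 = 0.9243
Denominator = 1.49 × 105.8 × 0.9243 = 145.7
D / 145.7 = 646000 / 145.7 = 4434
d = 4434^(1/0.82) = 4434^1.2195 = 28007 m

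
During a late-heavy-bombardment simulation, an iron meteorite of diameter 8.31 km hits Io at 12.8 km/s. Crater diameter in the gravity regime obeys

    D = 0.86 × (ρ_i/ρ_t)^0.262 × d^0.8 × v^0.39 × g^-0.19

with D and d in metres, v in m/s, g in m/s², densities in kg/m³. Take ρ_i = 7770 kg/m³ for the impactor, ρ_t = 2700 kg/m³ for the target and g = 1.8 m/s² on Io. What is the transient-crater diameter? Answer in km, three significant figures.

In SI units: d = 8310 m, v = 12800 m/s.
(ρ_i/ρ_t)^0.262 = (7770/2700)^0.262 = 1.319
d^0.8 = 8310^0.8 = 1367
v^0.39 = 12800^0.39 = 39.98
g^-0.19 = 1.8^-0.19 = 0.8943
D = 0.86 × 1.319 × 1367 × 39.98 × 0.8943 = 55442 m
   = 55.44 km

D ≈ 55.4 km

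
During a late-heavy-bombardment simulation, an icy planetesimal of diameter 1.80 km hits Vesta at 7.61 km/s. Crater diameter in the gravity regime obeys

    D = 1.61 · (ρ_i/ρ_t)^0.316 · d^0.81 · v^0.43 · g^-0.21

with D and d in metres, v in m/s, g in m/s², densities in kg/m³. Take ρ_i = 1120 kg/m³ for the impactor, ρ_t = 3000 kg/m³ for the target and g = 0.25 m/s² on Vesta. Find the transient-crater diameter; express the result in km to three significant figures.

D ≈ 31.9 km

In SI units: d = 1800 m, v = 7610 m/s.
(ρ_i/ρ_t)^0.316 = (1120/3000)^0.316 = 0.7325
d^0.81 = 1800^0.81 = 433.3
v^0.43 = 7610^0.43 = 46.67
g^-0.21 = 0.25^-0.21 = 1.338
D = 1.61 × 0.7325 × 433.3 × 46.67 × 1.338 = 31909 m
   = 31.91 km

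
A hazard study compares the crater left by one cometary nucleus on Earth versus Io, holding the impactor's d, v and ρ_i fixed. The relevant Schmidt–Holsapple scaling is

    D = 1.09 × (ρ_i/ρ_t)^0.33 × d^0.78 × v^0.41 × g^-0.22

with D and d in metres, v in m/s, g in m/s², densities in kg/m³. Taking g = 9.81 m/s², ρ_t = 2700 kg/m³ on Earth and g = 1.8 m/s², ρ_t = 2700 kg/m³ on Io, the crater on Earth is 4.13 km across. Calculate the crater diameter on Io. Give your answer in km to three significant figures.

The impactor-only factors (d, v, ρ_i) cancel in the ratio, leaving D_Io/D_Earth = (g_Io/g_Earth)^-0.22 · (ρ_t,Earth/ρ_t,Io)^0.33.
(1.8/9.81)^-0.22 = 0.1835^-0.22 = 1.452
(2700/2700)^0.33 = 1.000^0.33 = 1.000
Ratio = 1.452 × 1.000 = 1.452
D_Io = 1.452 × 4.13 km = 6.00 km

D ≈ 6.00 km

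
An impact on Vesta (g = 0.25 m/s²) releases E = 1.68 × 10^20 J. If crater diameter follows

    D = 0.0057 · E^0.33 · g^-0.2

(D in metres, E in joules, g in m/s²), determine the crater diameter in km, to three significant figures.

D ≈ 35.5 km

E^0.33 = (1.68 × 10^20)^0.33 = 4.724 × 10^6
g^-0.2 = 0.25^-0.2 = 1.320
D = 0.0057 × 4.724 × 10^6 × 1.320 = 35543 m
   = 35.54 km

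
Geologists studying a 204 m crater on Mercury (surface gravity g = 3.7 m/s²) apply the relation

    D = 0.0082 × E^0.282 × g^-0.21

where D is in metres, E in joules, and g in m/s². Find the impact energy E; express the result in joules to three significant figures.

Rearranging: E = [D / (0.0082 · g^-0.21)]^(1/0.282).
g^-0.21 = 3.7^-0.21 = 0.7598
D / (0.0082 × 0.7598) = 204 / (6.230 × 10^-3) = 3.274 × 10^4
E = (3.274 × 10^4)^3.5461 = 1.025 × 10^16 J

E ≈ 1.03 × 10^16 J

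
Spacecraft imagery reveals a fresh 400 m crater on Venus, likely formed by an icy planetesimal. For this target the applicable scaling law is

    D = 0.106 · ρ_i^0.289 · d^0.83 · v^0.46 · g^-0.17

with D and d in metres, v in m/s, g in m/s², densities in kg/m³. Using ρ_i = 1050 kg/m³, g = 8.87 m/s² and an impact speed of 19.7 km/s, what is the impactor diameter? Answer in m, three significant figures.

d ≈ 11.8 m

Rearranging for d: d = [D / (0.106 · 1050^0.289 · 19700^0.46 · 8.87^-0.17)]^(1/0.83).
1050^0.289 = 7.467
19700^0.46 = 94.50
8.87^-0.17 = 0.6900
Denominator = 0.106 × 7.467 × 94.50 × 0.6900 = 51.61
D / 51.61 = 400 / 51.61 = 7.750
d = 7.750^(1/0.83) = 7.750^1.2048 = 11.79 m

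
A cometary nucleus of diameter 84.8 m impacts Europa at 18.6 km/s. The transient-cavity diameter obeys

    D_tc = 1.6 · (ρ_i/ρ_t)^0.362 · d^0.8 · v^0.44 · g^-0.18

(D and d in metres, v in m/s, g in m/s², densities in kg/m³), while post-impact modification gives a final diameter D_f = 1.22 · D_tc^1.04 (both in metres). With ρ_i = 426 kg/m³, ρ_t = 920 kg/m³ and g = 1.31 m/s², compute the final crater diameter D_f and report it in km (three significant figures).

v = 18600 m/s.
(ρ_i/ρ_t)^0.362 = (426/920)^0.362 = 0.7568
d^0.8 = 84.8^0.8 = 34.89
v^0.44 = 18600^0.44 = 75.61
g^-0.18 = 1.31^-0.18 = 0.9526
D_tc = 1.6 × 0.7568 × 34.89 × 75.61 × 0.9526 = 3043 m
D_f = 1.22 × (3043)^1.04 = 5117 m
     = 5.117 km

D_f ≈ 5.12 km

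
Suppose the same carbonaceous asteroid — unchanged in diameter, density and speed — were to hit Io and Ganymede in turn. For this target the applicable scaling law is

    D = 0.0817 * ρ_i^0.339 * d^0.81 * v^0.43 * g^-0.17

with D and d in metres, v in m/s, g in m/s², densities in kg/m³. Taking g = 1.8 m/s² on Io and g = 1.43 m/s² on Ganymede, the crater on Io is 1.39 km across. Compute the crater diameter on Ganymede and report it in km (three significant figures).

All impactor-dependent factors cancel in the ratio, leaving D_Ganymede/D_Io = (g_Ganymede/g_Io)^-0.17.
(1.43/1.8)^-0.17 = 0.7944^-0.17 = 1.040
D_Ganymede = 1.040 × 1.39 km = 1.45 km

D ≈ 1.45 km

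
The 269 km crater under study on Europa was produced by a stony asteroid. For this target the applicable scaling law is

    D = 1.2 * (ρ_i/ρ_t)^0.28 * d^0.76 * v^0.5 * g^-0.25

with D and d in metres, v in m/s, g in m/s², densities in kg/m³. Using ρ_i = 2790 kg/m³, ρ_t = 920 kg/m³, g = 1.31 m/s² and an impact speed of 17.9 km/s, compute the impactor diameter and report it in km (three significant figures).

Rearranging for d: d = [D / (1.2 · (2790/920)^0.28 · 17900^0.5 · 1.31^-0.25)]^(1/0.76).
D = 269000 m.
(2790/920)^0.28 = 1.364
17900^0.5 = 133.8
1.31^-0.25 = 0.9347
Denominator = 1.2 × 1.364 × 133.8 × 0.9347 = 204.7
D / 204.7 = 269000 / 204.7 = 1314
d = 1314^(1/0.76) = 1314^1.3158 = 12690 m

d ≈ 12.7 km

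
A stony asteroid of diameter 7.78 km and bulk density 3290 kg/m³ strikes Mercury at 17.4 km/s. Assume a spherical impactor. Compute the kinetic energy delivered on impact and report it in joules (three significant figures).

d = 7780 m; v = 17400 m/s.
Mass m = (π/6) ρ d³ = (π/6) × 3290 × (7780)³ = 8.112 × 10^14 kg
E = ½ m v² = 0.5 × 8.112 × 10^14 × (17400)² = 1.228 × 10^23 J

E ≈ 1.23 × 10^23 J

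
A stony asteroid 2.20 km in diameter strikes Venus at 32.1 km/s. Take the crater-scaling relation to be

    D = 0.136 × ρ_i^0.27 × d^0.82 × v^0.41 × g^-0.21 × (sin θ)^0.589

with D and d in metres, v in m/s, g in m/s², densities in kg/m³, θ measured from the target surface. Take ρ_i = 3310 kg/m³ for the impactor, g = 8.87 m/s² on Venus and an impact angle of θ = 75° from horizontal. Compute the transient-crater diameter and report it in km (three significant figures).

D ≈ 29.1 km

In SI units: d = 2200 m, v = 32100 m/s.
ρ_i^0.27 = 3310^0.27 = 8.920
d^0.82 = 2200^0.82 = 550.5
v^0.41 = 32100^0.41 = 70.42
g^-0.21 = 8.87^-0.21 = 0.6323
(sin 75°)^0.589 = 0.9659^0.589 = 0.9798
D = 0.136 × 8.920 × 550.5 × 70.42 × 0.6323 × 0.9798 = 29135 m
   = 29.14 km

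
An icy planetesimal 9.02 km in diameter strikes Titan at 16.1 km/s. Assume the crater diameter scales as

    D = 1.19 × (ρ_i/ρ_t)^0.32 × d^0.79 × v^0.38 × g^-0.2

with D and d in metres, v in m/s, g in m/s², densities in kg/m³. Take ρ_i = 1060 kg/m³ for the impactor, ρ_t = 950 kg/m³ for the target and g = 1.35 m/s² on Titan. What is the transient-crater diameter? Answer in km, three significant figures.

In SI units: d = 9020 m, v = 16100 m/s.
(ρ_i/ρ_t)^0.32 = (1060/950)^0.32 = 1.036
d^0.79 = 9020^0.79 = 1332
v^0.38 = 16100^0.38 = 39.68
g^-0.2 = 1.35^-0.2 = 0.9417
D = 1.19 × 1.036 × 1332 × 39.68 × 0.9417 = 61361 m
   = 61.36 km

D ≈ 61.4 km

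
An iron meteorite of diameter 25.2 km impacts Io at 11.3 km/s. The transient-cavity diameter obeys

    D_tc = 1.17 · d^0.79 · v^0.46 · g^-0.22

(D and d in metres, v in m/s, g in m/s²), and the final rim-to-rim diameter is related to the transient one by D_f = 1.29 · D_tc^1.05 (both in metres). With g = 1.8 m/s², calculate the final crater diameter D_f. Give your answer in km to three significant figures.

In SI: d = 25200 m, v = 11300 m/s.
d^0.79 = 25200^0.79 = 3000
v^0.46 = 11300^0.46 = 73.18
g^-0.22 = 1.8^-0.22 = 0.8787
D_tc = 1.17 × 3000 × 73.18 × 0.8787 = 2.257 × 10^5 m
D_f = 1.29 × (2.257 × 10^5)^1.05 = 5.393 × 10^5 m
     = 539.3 km

D_f ≈ 539 km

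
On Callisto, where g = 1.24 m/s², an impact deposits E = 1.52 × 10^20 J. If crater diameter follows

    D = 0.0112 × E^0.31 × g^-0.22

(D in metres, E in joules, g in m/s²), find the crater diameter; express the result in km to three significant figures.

D ≈ 19.3 km

E^0.31 = (1.52 × 10^20)^0.31 = 1.805 × 10^6
g^-0.22 = 1.24^-0.22 = 0.9538
D = 0.0112 × 1.805 × 10^6 × 0.9538 = 19282 m
   = 19.28 km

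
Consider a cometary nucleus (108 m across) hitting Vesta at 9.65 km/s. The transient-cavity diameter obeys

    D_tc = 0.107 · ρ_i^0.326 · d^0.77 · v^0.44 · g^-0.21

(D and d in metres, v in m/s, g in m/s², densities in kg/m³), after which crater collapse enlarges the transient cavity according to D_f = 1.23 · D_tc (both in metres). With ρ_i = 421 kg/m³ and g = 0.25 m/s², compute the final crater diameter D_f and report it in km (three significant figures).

v = 9650 m/s.
ρ_i^0.326 = 421^0.326 = 7.170
d^0.77 = 108^0.77 = 36.79
v^0.44 = 9650^0.44 = 56.65
g^-0.21 = 0.25^-0.21 = 1.338
D_tc = 0.107 × 7.170 × 36.79 × 56.65 × 1.338 = 2139 m
D_f = 1.23 × 2139 = 2631 m
     = 2.631 km

D_f ≈ 2.63 km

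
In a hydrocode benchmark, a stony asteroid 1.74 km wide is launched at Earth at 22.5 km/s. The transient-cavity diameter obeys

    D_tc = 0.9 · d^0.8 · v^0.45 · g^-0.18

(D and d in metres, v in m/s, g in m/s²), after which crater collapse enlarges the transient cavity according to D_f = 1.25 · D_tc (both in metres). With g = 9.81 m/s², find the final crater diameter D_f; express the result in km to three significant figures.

D_f ≈ 26.5 km

In SI: d = 1740 m, v = 22500 m/s.
d^0.8 = 1740^0.8 = 391.2
v^0.45 = 22500^0.45 = 90.88
g^-0.18 = 9.81^-0.18 = 0.6630
D_tc = 0.9 × 391.2 × 90.88 × 0.6630 = 21210 m
D_f = 1.25 × 21210 = 26512 m
     = 26.51 km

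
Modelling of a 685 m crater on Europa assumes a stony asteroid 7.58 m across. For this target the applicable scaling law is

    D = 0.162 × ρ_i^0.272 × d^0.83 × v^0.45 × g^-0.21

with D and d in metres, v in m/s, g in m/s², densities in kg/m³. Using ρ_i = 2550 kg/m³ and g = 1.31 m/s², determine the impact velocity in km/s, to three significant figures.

v ≈ 27.0 km/s

Rearranging for v: v = [D / (0.162 · 2550^0.272 · 7.58^0.83 · 1.31^-0.21)]^(1/0.45).
2550^0.272 = 8.445
7.58^0.83 = 5.372
1.31^-0.21 = 0.9449
Denominator = 0.162 × 8.445 × 5.372 × 0.9449 = 6.944
D / 6.944 = 685 / 6.944 = 98.65
v = 98.65^(1/0.45) = 98.65^2.2222 = 26995 m/s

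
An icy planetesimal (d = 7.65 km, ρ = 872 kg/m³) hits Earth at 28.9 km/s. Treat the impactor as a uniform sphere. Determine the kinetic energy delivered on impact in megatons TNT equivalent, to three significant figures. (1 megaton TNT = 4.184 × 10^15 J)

d = 7650 m; v = 28900 m/s.
Mass m = (π/6) ρ d³ = (π/6) × 872 × (7650)³ = 2.044 × 10^14 kg
E = ½ m v² = 0.5 × 2.044 × 10^14 × (28900)² = 8.536 × 10^22 J
   = 8.536 × 10^22 / 4.184×10^15 = 2.040 × 10^7 Mt

E ≈ 2.04 × 10^7 Mt TNT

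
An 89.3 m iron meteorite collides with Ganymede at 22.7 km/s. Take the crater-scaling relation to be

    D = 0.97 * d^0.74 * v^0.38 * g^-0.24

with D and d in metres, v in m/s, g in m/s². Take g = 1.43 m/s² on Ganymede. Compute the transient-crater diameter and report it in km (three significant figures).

In SI units: v = 22700 m/s.
d^0.74 = 89.3^0.74 = 27.77
v^0.38 = 22700^0.38 = 45.22
g^-0.24 = 1.43^-0.24 = 0.9177
D = 0.97 × 27.77 × 45.22 × 0.9177 = 1118 m
   = 1.118 km

D ≈ 1.12 km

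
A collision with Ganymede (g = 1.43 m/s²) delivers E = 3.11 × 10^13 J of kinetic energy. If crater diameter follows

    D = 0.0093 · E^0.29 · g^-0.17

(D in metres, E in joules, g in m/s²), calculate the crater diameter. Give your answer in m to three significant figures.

E^0.29 = (3.11 × 10^13)^0.29 = 8.183 × 10^3
g^-0.17 = 1.43^-0.17 = 0.9410
D = 0.0093 × 8.183 × 10^3 × 0.9410 = 71.61 m

D ≈ 71.6 m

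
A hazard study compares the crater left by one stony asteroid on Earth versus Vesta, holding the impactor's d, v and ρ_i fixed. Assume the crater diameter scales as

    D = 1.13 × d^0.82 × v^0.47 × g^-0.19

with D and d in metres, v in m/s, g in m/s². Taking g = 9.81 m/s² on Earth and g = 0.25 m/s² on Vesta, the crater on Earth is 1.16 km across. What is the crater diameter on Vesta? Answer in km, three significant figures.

D ≈ 2.33 km

All impactor-dependent factors cancel in the ratio, leaving D_Vesta/D_Earth = (g_Vesta/g_Earth)^-0.19.
(0.25/9.81)^-0.19 = 0.02548^-0.19 = 2.008
D_Vesta = 2.008 × 1.16 km = 2.33 km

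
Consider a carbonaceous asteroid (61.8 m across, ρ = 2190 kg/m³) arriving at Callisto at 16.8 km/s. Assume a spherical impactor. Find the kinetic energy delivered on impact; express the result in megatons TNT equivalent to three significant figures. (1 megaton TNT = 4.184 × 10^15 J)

E ≈ 9.13 Mt TNT

v = 16800 m/s.
Mass m = (π/6) ρ d³ = (π/6) × 2190 × (61.8)³ = 2.707 × 10^8 kg
E = ½ m v² = 0.5 × 2.707 × 10^8 × (16800)² = 3.820 × 10^16 J
   = 3.820 × 10^16 / 4.184×10^15 = 9.130 Mt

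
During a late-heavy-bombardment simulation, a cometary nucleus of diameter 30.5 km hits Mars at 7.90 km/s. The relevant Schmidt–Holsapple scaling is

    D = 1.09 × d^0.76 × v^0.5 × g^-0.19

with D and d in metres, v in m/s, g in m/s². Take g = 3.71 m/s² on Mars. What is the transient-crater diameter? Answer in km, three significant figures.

D ≈ 193 km

In SI units: d = 30500 m, v = 7900 m/s.
d^0.76 = 30500^0.76 = 2559
v^0.5 = 7900^0.5 = 88.88
g^-0.19 = 3.71^-0.19 = 0.7795
D = 1.09 × 2559 × 88.88 × 0.7795 = 1.932 × 10^5 m
   = 193.2 km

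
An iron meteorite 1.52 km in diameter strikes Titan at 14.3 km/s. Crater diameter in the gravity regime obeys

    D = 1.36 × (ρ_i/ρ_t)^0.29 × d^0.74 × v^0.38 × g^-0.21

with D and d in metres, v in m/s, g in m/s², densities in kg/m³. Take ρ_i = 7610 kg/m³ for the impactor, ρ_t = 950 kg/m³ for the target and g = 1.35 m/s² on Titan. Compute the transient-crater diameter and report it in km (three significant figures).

D ≈ 20.0 km

In SI units: d = 1520 m, v = 14300 m/s.
(ρ_i/ρ_t)^0.29 = (7610/950)^0.29 = 1.828
d^0.74 = 1520^0.74 = 226.2
v^0.38 = 14300^0.38 = 37.93
g^-0.21 = 1.35^-0.21 = 0.9389
D = 1.36 × 1.828 × 226.2 × 37.93 × 0.9389 = 20027 m
   = 20.03 km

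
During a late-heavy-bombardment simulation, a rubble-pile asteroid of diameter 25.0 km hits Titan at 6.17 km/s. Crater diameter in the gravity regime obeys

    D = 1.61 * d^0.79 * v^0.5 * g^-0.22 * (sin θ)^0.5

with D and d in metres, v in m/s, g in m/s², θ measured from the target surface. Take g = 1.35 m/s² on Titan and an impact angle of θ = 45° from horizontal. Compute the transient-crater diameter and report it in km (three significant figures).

D ≈ 297 km

In SI units: d = 25000 m, v = 6170 m/s.
d^0.79 = 25000^0.79 = 2981
v^0.5 = 6170^0.5 = 78.55
g^-0.22 = 1.35^-0.22 = 0.9361
(sin 45°)^0.5 = 0.7071^0.5 = 0.8409
D = 1.61 × 2981 × 78.55 × 0.9361 × 0.8409 = 2.968 × 10^5 m
   = 296.8 km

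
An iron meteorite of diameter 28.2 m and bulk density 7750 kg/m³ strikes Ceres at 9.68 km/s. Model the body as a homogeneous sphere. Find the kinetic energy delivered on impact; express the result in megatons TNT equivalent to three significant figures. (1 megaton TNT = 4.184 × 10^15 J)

v = 9680 m/s.
Mass m = (π/6) ρ d³ = (π/6) × 7750 × (28.2)³ = 9.100 × 10^7 kg
E = ½ m v² = 0.5 × 9.100 × 10^7 × (9680)² = 4.263 × 10^15 J
   = 4.263 × 10^15 / 4.184×10^15 = 1.019 Mt

E ≈ 1.02 Mt TNT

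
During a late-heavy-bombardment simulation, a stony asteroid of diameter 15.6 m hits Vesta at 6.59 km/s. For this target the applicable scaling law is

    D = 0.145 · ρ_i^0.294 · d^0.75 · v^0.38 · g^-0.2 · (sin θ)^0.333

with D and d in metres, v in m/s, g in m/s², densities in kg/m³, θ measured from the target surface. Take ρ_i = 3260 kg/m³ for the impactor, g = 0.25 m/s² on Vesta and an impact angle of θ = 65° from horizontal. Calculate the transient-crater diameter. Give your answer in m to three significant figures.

In SI units: v = 6590 m/s.
ρ_i^0.294 = 3260^0.294 = 10.79
d^0.75 = 15.6^0.75 = 7.850
v^0.38 = 6590^0.38 = 28.26
g^-0.2 = 0.25^-0.2 = 1.320
(sin 65°)^0.333 = 0.9063^0.333 = 0.9678
D = 0.145 × 10.79 × 7.850 × 28.26 × 1.320 × 0.9678 = 443.4 m

D ≈ 443 m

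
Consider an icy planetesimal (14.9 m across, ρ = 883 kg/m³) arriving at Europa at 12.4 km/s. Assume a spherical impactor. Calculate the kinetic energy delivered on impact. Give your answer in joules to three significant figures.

E ≈ 1.18 × 10^14 J

v = 12400 m/s.
Mass m = (π/6) ρ d³ = (π/6) × 883 × (14.9)³ = 1.529 × 10^6 kg
E = ½ m v² = 0.5 × 1.529 × 10^6 × (12400)² = 1.175 × 10^14 J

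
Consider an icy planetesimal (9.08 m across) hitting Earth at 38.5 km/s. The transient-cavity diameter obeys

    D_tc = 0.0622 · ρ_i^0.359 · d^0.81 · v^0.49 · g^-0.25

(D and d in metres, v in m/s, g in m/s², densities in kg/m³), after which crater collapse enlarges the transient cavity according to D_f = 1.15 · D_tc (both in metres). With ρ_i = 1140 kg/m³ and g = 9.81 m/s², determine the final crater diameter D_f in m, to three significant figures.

D_f ≈ 533 m

v = 38500 m/s.
ρ_i^0.359 = 1140^0.359 = 12.51
d^0.81 = 9.08^0.81 = 5.971
v^0.49 = 38500^0.49 = 176.6
g^-0.25 = 9.81^-0.25 = 0.5650
D_tc = 0.0622 × 12.51 × 5.971 × 176.6 × 0.5650 = 463.6 m
D_f = 1.15 × 463.6 = 533.1 m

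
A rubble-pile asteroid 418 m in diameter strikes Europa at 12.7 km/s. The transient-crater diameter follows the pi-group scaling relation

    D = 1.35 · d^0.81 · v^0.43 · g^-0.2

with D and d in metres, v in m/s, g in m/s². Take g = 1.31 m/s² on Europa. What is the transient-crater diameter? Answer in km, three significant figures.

D ≈ 9.88 km

In SI units: v = 12700 m/s.
d^0.81 = 418^0.81 = 132.8
v^0.43 = 12700^0.43 = 58.16
g^-0.2 = 1.31^-0.2 = 0.9474
D = 1.35 × 132.8 × 58.16 × 0.9474 = 9878 m
   = 9.878 km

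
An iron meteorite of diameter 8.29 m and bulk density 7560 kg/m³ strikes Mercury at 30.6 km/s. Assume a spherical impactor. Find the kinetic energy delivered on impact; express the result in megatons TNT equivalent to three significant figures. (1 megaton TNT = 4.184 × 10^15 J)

E ≈ 0.252 Mt TNT

v = 30600 m/s.
Mass m = (π/6) ρ d³ = (π/6) × 7560 × (8.29)³ = 2.255 × 10^6 kg
E = ½ m v² = 0.5 × 2.255 × 10^6 × (30600)² = 1.056 × 10^15 J
   = 1.056 × 10^15 / 4.184×10^15 = 0.2524 Mt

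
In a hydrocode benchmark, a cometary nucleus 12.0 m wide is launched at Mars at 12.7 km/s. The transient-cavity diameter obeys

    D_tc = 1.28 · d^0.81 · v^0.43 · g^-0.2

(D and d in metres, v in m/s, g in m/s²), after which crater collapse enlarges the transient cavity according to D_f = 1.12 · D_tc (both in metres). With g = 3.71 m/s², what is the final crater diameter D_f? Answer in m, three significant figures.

D_f ≈ 480 m

v = 12700 m/s.
d^0.81 = 12^0.81 = 7.484
v^0.43 = 12700^0.43 = 58.16
g^-0.2 = 3.71^-0.2 = 0.7694
D_tc = 1.28 × 7.484 × 58.16 × 0.7694 = 428.7 m
D_f = 1.12 × 428.7 = 480.1 m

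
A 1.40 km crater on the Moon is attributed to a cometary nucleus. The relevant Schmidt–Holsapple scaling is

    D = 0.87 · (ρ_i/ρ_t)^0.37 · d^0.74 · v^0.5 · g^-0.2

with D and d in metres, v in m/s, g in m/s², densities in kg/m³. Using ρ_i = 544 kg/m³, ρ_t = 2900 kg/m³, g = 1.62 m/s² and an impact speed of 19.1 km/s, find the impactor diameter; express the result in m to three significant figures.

Rearranging for d: d = [D / (0.87 · (544/2900)^0.37 · 19100^0.5 · 1.62^-0.2)]^(1/0.74).
D = 1400 m.
(544/2900)^0.37 = 0.5384
19100^0.5 = 138.2
1.62^-0.2 = 0.9080
Denominator = 0.87 × 0.5384 × 138.2 × 0.9080 = 58.78
D / 58.78 = 1400 / 58.78 = 23.82
d = 23.82^(1/0.74) = 23.82^1.3514 = 72.58 m

d ≈ 72.6 m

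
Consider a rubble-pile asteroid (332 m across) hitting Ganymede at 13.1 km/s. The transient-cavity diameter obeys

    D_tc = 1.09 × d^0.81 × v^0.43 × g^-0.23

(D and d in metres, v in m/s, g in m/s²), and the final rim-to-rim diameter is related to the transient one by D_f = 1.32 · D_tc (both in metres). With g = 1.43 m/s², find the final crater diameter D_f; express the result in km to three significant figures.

D_f ≈ 8.61 km

v = 13100 m/s.
d^0.81 = 332^0.81 = 110.2
v^0.43 = 13100^0.43 = 58.94
g^-0.23 = 1.43^-0.23 = 0.9210
D_tc = 1.09 × 110.2 × 58.94 × 0.9210 = 6520 m
D_f = 1.32 × 6520 = 8606 m
     = 8.606 km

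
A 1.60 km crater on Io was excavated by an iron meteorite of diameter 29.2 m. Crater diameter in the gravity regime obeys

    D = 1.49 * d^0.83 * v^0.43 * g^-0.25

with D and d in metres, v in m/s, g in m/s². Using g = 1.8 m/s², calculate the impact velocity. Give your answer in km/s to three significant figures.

v ≈ 23.4 km/s

Rearranging for v: v = [D / (1.49 · 29.2^0.83 · 1.8^-0.25)]^(1/0.43).
D = 1600 m.
29.2^0.83 = 16.45
1.8^-0.25 = 0.8633
Denominator = 1.49 × 16.45 × 0.8633 = 21.16
D / 21.16 = 1600 / 21.16 = 75.61
v = 75.61^(1/0.43) = 75.61^2.3256 = 23379 m/s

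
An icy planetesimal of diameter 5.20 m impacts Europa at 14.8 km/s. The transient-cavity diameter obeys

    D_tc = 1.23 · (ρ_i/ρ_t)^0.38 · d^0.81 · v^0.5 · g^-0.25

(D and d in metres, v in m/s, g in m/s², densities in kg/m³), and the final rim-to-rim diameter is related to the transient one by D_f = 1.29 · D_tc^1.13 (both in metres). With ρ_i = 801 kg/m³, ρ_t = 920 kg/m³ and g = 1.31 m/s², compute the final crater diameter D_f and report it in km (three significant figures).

v = 14800 m/s.
(ρ_i/ρ_t)^0.38 = (801/920)^0.38 = 0.9487
d^0.81 = 5.2^0.81 = 3.802
v^0.5 = 14800^0.5 = 121.7
g^-0.25 = 1.31^-0.25 = 0.9347
D_tc = 1.23 × 0.9487 × 3.802 × 121.7 × 0.9347 = 504.7 m
D_f = 1.29 × (504.7)^1.13 = 1462 m
     = 1.462 km

D_f ≈ 1.46 km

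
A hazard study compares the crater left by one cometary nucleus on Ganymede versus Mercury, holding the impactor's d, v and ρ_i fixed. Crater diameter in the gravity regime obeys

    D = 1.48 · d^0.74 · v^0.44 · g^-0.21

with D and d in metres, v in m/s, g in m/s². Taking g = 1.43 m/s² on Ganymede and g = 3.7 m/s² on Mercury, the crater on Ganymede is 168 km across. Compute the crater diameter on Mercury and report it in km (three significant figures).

All impactor-dependent factors cancel in the ratio, leaving D_Mercury/D_Ganymede = (g_Mercury/g_Ganymede)^-0.21.
(3.7/1.43)^-0.21 = 2.587^-0.21 = 0.8191
D_Mercury = 0.8191 × 168 km = 138 km

D ≈ 138 km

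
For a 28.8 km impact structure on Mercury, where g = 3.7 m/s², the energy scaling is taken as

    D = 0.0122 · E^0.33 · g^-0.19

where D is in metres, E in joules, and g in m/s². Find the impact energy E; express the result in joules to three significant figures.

Rearranging: E = [D / (0.0122 · g^-0.19)]^(1/0.33).
D = 28800 m.
g^-0.19 = 3.7^-0.19 = 0.7799
D / (0.0122 × 0.7799) = 28800 / (9.515 × 10^-3) = 3.027 × 10^6
E = (3.027 × 10^6)^3.0303 = 4.359 × 10^19 J

E ≈ 4.36 × 10^19 J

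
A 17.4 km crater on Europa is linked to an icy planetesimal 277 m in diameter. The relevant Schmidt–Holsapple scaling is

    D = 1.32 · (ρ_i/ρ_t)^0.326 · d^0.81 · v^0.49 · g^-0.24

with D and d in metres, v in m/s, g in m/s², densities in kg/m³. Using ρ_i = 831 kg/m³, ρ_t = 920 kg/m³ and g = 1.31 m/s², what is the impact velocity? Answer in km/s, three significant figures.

v ≈ 28.7 km/s

Rearranging for v: v = [D / (1.32 · (831/920)^0.326 · 277^0.81 · 1.31^-0.24)]^(1/0.49).
D = 17400 m.
(831/920)^0.326 = 0.9674
277^0.81 = 95.15
1.31^-0.24 = 0.9372
Denominator = 1.32 × 0.9674 × 95.15 × 0.9372 = 113.9
D / 113.9 = 17400 / 113.9 = 152.8
v = 152.8^(1/0.49) = 152.8^2.0408 = 28665 m/s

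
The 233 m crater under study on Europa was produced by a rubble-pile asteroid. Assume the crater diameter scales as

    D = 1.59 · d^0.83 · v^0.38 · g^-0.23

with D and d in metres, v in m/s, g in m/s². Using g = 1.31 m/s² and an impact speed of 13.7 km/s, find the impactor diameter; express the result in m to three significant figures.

d ≈ 5.60 m

Rearranging for d: d = [D / (1.59 · 13700^0.38 · 1.31^-0.23)]^(1/0.83).
13700^0.38 = 37.32
1.31^-0.23 = 0.9398
Denominator = 1.59 × 37.32 × 0.9398 = 55.77
D / 55.77 = 233 / 55.77 = 4.178
d = 4.178^(1/0.83) = 4.178^1.2048 = 5.599 m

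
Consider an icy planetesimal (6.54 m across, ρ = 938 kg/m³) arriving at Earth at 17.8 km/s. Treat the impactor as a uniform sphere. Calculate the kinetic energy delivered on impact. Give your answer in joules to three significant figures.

v = 17800 m/s.
Mass m = (π/6) ρ d³ = (π/6) × 938 × (6.54)³ = 1.374 × 10^5 kg
E = ½ m v² = 0.5 × 1.374 × 10^5 × (17800)² = 2.177 × 10^13 J

E ≈ 2.18 × 10^13 J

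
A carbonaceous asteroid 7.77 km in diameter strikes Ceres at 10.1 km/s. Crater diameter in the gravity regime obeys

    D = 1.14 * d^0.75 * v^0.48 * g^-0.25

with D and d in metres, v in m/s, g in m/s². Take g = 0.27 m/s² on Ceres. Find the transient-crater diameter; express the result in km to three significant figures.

D ≈ 109 km

In SI units: d = 7770 m, v = 10100 m/s.
d^0.75 = 7770^0.75 = 827.6
v^0.48 = 10100^0.48 = 83.57
g^-0.25 = 0.27^-0.25 = 1.387
D = 1.14 × 827.6 × 83.57 × 1.387 = 1.094 × 10^5 m
   = 109.4 km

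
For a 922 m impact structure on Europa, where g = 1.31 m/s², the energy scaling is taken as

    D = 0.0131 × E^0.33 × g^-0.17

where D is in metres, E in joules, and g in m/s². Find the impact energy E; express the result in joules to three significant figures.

Rearranging: E = [D / (0.0131 · g^-0.17)]^(1/0.33).
g^-0.17 = 1.31^-0.17 = 0.9551
D / (0.0131 × 0.9551) = 922 / (0.01251) = 7.370 × 10^4
E = (7.370 × 10^4)^3.0303 = 5.622 × 10^14 J

E ≈ 5.62 × 10^14 J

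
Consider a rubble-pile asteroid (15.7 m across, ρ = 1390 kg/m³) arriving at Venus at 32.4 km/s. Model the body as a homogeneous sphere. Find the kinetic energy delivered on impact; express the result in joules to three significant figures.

v = 32400 m/s.
Mass m = (π/6) ρ d³ = (π/6) × 1390 × (15.7)³ = 2.817 × 10^6 kg
E = ½ m v² = 0.5 × 2.817 × 10^6 × (32400)² = 1.479 × 10^15 J

E ≈ 1.48 × 10^15 J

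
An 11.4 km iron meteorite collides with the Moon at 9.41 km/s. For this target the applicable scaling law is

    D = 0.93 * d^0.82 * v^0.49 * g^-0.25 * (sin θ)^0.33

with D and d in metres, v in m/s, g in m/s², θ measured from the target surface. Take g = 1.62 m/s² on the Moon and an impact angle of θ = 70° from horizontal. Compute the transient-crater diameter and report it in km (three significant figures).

In SI units: d = 11400 m, v = 9410 m/s.
d^0.82 = 11400^0.82 = 2122
v^0.49 = 9410^0.49 = 88.52
g^-0.25 = 1.62^-0.25 = 0.8864
(sin 70°)^0.33 = 0.9397^0.33 = 0.9797
D = 0.93 × 2122 × 88.52 × 0.8864 × 0.9797 = 1.517 × 10^5 m
   = 151.7 km

D ≈ 152 km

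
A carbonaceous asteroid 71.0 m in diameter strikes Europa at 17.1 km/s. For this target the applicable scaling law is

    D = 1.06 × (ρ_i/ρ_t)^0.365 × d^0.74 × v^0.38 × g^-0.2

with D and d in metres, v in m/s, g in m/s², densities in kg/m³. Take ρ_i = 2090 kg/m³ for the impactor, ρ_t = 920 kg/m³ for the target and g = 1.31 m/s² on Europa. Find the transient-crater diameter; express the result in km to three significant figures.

In SI units: v = 17100 m/s.
(ρ_i/ρ_t)^0.365 = (2090/920)^0.365 = 1.349
d^0.74 = 71^0.74 = 23.44
v^0.38 = 17100^0.38 = 40.60
g^-0.2 = 1.31^-0.2 = 0.9474
D = 1.06 × 1.349 × 23.44 × 40.60 × 0.9474 = 1289 m
   = 1.289 km

D ≈ 1.29 km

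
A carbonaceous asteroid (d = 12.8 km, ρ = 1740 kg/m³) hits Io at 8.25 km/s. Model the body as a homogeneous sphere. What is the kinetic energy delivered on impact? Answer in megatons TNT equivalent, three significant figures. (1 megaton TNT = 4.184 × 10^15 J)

E ≈ 1.55 × 10^7 Mt TNT

d = 12800 m; v = 8250 m/s.
Mass m = (π/6) ρ d³ = (π/6) × 1740 × (12800)³ = 1.911 × 10^15 kg
E = ½ m v² = 0.5 × 1.911 × 10^15 × (8250)² = 6.503 × 10^22 J
   = 6.503 × 10^22 / 4.184×10^15 = 1.554 × 10^7 Mt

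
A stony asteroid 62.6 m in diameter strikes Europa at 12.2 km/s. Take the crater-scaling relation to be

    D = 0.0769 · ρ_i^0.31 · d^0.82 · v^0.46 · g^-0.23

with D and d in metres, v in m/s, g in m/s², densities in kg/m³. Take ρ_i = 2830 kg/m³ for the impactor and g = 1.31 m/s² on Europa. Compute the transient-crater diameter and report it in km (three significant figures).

D ≈ 1.91 km

In SI units: v = 12200 m/s.
ρ_i^0.31 = 2830^0.31 = 11.75
d^0.82 = 62.6^0.82 = 29.73
v^0.46 = 12200^0.46 = 75.81
g^-0.23 = 1.31^-0.23 = 0.9398
D = 0.0769 × 11.75 × 29.73 × 75.81 × 0.9398 = 1914 m
   = 1.914 km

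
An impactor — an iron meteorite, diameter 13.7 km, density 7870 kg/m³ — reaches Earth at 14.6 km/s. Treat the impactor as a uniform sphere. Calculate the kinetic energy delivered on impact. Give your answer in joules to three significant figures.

E ≈ 1.13 × 10^24 J

d = 13700 m; v = 14600 m/s.
Mass m = (π/6) ρ d³ = (π/6) × 7870 × (13700)³ = 1.060 × 10^16 kg
E = ½ m v² = 0.5 × 1.060 × 10^16 × (14600)² = 1.130 × 10^24 J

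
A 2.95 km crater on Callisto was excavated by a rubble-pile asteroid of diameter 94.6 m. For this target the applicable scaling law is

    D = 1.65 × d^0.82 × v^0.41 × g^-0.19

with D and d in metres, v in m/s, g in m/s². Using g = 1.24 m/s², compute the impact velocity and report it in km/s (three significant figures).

v ≈ 10.6 km/s

Rearranging for v: v = [D / (1.65 · 94.6^0.82 · 1.24^-0.19)]^(1/0.41).
D = 2950 m.
94.6^0.82 = 41.71
1.24^-0.19 = 0.9600
Denominator = 1.65 × 41.71 × 0.9600 = 66.07
D / 66.07 = 2950 / 66.07 = 44.65
v = 44.65^(1/0.41) = 44.65^2.439 = 10566 m/s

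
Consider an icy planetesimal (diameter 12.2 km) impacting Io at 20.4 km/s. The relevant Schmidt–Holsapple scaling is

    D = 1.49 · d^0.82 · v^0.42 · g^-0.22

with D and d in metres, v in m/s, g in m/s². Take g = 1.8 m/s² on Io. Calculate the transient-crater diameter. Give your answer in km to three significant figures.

In SI units: d = 12200 m, v = 20400 m/s.
d^0.82 = 12200^0.82 = 2243
v^0.42 = 20400^0.42 = 64.57
g^-0.22 = 1.8^-0.22 = 0.8787
D = 1.49 × 2243 × 64.57 × 0.8787 = 1.896 × 10^5 m
   = 189.6 km

D ≈ 190 km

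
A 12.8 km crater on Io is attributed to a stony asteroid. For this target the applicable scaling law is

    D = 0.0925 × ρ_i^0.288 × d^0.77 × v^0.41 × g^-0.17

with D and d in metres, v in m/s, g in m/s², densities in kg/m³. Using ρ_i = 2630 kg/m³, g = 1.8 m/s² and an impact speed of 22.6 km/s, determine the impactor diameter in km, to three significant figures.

Rearranging for d: d = [D / (0.0925 · 2630^0.288 · 22600^0.41 · 1.8^-0.17)]^(1/0.77).
D = 12800 m.
2630^0.288 = 9.659
22600^0.41 = 60.98
1.8^-0.17 = 0.9049
Denominator = 0.0925 × 9.659 × 60.98 × 0.9049 = 49.30
D / 49.30 = 12800 / 49.30 = 259.6
d = 259.6^(1/0.77) = 259.6^1.2987 = 1366 m

d ≈ 1.37 km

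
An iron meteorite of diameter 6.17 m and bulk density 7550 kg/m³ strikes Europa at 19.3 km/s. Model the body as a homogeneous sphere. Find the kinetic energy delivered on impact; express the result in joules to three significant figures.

E ≈ 1.73 × 10^14 J

v = 19300 m/s.
Mass m = (π/6) ρ d³ = (π/6) × 7550 × (6.17)³ = 9.285 × 10^5 kg
E = ½ m v² = 0.5 × 9.285 × 10^5 × (19300)² = 1.729 × 10^14 J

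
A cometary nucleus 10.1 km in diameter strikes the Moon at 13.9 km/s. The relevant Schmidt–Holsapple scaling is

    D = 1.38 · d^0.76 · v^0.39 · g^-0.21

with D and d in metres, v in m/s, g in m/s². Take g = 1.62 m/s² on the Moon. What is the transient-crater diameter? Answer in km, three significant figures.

D ≈ 56.9 km

In SI units: d = 10100 m, v = 13900 m/s.
d^0.76 = 10100^0.76 = 1105
v^0.39 = 13900^0.39 = 41.28
g^-0.21 = 1.62^-0.21 = 0.9037
D = 1.38 × 1105 × 41.28 × 0.9037 = 56886 m
   = 56.89 km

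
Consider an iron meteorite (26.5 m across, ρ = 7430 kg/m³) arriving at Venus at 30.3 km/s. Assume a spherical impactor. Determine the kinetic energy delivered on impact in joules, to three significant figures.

E ≈ 3.32 × 10^16 J

v = 30300 m/s.
Mass m = (π/6) ρ d³ = (π/6) × 7430 × (26.5)³ = 7.240 × 10^7 kg
E = ½ m v² = 0.5 × 7.240 × 10^7 × (30300)² = 3.323 × 10^16 J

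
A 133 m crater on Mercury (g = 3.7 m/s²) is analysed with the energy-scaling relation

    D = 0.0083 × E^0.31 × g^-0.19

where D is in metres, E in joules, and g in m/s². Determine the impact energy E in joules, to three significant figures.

E ≈ 8.17 × 10^13 J

Rearranging: E = [D / (0.0083 · g^-0.19)]^(1/0.31).
g^-0.19 = 3.7^-0.19 = 0.7799
D / (0.0083 × 0.7799) = 133 / (6.473 × 10^-3) = 2.055 × 10^4
E = (2.055 × 10^4)^3.2258 = 8.171 × 10^13 J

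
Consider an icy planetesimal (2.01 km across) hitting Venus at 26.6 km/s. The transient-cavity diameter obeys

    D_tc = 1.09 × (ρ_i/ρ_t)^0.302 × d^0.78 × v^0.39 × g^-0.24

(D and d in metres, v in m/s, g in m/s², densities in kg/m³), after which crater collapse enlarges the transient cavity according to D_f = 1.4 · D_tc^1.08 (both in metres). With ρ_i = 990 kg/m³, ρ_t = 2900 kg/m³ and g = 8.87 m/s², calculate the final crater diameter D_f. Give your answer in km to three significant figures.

In SI: d = 2010 m, v = 26600 m/s.
(ρ_i/ρ_t)^0.302 = (990/2900)^0.302 = 0.7228
d^0.78 = 2010^0.78 = 377.1
v^0.39 = 26600^0.39 = 53.17
g^-0.24 = 8.87^-0.24 = 0.5922
D_tc = 1.09 × 0.7228 × 377.1 × 53.17 × 0.5922 = 9355 m
D_f = 1.4 × (9355)^1.08 = 27218 m
     = 27.22 km

D_f ≈ 27.2 km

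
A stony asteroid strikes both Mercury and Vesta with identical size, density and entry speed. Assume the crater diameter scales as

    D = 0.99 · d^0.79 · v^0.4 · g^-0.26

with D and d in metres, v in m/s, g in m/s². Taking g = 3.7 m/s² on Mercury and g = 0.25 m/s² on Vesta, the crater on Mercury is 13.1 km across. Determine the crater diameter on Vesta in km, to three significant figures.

All impactor-dependent factors cancel in the ratio, leaving D_Vesta/D_Mercury = (g_Vesta/g_Mercury)^-0.26.
(0.25/3.7)^-0.26 = 0.06757^-0.26 = 2.015
D_Vesta = 2.015 × 13.1 km = 26.4 km

D ≈ 26.4 km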